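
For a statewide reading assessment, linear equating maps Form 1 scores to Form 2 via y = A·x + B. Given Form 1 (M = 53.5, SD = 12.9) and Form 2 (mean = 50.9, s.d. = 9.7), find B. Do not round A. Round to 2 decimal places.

10.67

A = SD_Y / SD_X = 9.7 / 12.9 = 0.751938
B = M_Y − A·M_X = 50.9 − 0.751938 × 53.5 = 10.67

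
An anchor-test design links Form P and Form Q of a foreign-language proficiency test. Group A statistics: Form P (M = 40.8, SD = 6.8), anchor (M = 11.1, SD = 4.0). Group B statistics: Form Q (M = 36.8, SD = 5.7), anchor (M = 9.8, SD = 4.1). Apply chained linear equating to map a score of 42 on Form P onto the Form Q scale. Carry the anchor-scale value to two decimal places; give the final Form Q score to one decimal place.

Form P → anchor (Group A): v = (4.0/6.8)(42 − 40.8) + 11.1 = 11.81
anchor → Form Q (Group B): y = (5.7/4.1)(11.81 − 9.8) + 36.8 = 39.6

39.6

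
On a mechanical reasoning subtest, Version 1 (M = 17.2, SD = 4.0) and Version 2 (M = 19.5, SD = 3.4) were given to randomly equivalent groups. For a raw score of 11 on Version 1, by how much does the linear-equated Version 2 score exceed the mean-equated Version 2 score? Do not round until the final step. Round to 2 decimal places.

0.93

Mean-equated: 11 + (19.5 − 17.2) = 13.30
Linear-equated: (3.4/4.0)(11 − 17.2) + 19.5 = 14.230
Difference = 14.230 − 13.30 = 0.93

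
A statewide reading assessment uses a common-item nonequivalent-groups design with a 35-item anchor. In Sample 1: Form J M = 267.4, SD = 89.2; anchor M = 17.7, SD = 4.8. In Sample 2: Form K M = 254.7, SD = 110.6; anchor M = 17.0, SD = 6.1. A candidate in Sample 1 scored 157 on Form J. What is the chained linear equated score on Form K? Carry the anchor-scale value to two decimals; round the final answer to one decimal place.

Form J → anchor (Sample 1): v = (4.8/89.2)(157 − 267.4) + 17.7 = 11.76
anchor → Form K (Sample 2): y = (110.6/6.1)(11.76 − 17.0) + 254.7 = 159.7

159.7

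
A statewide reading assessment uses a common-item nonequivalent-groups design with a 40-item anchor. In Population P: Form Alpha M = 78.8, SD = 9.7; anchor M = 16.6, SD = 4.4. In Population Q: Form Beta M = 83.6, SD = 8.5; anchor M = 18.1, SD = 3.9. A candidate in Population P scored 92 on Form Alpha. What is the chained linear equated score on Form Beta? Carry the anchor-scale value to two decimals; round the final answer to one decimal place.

93.4

Form Alpha → anchor (Population P): v = (4.4/9.7)(92 − 78.8) + 16.6 = 22.59
anchor → Form Beta (Population Q): y = (8.5/3.9)(22.59 − 18.1) + 83.6 = 93.4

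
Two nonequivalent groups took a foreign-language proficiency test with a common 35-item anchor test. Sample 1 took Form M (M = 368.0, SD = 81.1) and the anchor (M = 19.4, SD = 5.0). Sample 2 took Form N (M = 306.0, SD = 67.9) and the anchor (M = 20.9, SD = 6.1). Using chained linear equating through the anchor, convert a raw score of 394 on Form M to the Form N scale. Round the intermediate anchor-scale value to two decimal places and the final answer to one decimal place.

Form M → anchor (Sample 1): v = (5.0/81.1)(394 − 368.0) + 19.4 = 21.00
anchor → Form N (Sample 2): y = (67.9/6.1)(21.00 − 20.9) + 306.0 = 307.1

307.1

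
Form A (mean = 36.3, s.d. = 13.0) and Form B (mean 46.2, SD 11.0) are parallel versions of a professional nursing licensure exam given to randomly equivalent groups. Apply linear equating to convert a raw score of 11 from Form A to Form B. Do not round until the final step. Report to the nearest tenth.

24.8

Linear equating: y = (SD_Y/SD_X)(x − M_X) + M_Y
y = (11.0/13.0)(11 − 36.3) + 46.2
y = 0.846154 × -25.3 + 46.2 = -21.4077 + 46.2 = 24.8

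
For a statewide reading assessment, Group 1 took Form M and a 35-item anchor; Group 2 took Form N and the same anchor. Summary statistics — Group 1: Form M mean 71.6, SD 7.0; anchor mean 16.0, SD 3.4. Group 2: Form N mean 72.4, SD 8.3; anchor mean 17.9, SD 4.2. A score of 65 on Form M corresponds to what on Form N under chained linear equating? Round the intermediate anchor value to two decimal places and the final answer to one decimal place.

62.3

Form M → anchor (Group 1): v = (3.4/7.0)(65 − 71.6) + 16.0 = 12.79
anchor → Form N (Group 2): y = (8.3/4.2)(12.79 − 17.9) + 72.4 = 62.3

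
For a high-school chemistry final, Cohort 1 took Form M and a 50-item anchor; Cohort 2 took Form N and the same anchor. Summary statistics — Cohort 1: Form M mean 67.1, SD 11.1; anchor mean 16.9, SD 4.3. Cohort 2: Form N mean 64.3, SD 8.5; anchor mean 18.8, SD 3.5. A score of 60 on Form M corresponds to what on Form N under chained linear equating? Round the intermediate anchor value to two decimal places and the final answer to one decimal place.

Form M → anchor (Cohort 1): v = (4.3/11.1)(60 − 67.1) + 16.9 = 14.15
anchor → Form N (Cohort 2): y = (8.5/3.5)(14.15 − 18.8) + 64.3 = 53.0

53.0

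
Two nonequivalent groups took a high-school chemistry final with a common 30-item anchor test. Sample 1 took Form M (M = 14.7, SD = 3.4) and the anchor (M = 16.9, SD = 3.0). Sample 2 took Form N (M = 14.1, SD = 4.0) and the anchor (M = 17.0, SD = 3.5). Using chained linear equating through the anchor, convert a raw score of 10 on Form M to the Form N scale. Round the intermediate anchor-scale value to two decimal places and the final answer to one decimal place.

9.2

Form M → anchor (Sample 1): v = (3.0/3.4)(10 − 14.7) + 16.9 = 12.75
anchor → Form N (Sample 2): y = (4.0/3.5)(12.75 − 17.0) + 14.1 = 9.2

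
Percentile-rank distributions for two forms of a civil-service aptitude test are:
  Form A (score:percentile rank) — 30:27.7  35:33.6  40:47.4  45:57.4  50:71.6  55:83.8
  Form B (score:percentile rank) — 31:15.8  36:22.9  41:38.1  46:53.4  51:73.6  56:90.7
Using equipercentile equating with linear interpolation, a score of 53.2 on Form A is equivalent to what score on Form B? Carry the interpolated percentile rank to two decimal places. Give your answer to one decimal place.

52.7

PR of 53.2 on Form A: 71.6 + (53.2 − 50)/(55 − 50) × (83.8 − 71.6) = 79.41
On Form B, PR 79.41 falls between score 51 (PR 73.6) and 56 (PR 90.7).
Interpolate: 51 + (79.41 − 73.6)/(90.7 − 73.6) × (56 − 51) = 52.7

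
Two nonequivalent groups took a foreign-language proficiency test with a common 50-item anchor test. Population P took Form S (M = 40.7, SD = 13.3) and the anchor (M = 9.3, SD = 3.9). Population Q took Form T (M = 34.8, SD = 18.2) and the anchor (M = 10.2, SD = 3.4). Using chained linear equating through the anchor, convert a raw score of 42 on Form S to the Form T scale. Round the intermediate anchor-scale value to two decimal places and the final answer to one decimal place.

32.0

Form S → anchor (Population P): v = (3.9/13.3)(42 − 40.7) + 9.3 = 9.68
anchor → Form T (Population Q): y = (18.2/3.4)(9.68 − 10.2) + 34.8 = 32.0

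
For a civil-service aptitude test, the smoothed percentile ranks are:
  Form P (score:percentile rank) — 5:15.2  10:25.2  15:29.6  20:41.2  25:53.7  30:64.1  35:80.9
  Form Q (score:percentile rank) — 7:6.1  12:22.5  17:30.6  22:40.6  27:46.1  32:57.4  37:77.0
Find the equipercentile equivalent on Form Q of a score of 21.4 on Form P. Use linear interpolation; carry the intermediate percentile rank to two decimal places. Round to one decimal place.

PR of 21.4 on Form P: 41.2 + (21.4 − 20)/(25 − 20) × (53.7 − 41.2) = 44.70
On Form Q, PR 44.70 falls between score 22 (PR 40.6) and 27 (PR 46.1).
Interpolate: 22 + (44.70 − 40.6)/(46.1 − 40.6) × (27 − 22) = 25.7

25.7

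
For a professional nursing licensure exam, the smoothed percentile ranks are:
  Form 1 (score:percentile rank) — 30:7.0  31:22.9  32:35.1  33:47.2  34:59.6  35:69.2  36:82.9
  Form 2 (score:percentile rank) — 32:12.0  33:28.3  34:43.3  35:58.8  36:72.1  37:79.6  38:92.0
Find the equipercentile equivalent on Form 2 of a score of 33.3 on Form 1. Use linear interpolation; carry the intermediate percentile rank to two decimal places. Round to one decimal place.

34.5

PR of 33.3 on Form 1: 47.2 + (33.3 − 33)/(34 − 33) × (59.6 − 47.2) = 50.92
On Form 2, PR 50.92 falls between score 34 (PR 43.3) and 35 (PR 58.8).
Interpolate: 34 + (50.92 − 43.3)/(58.8 − 43.3) × (35 − 34) = 34.5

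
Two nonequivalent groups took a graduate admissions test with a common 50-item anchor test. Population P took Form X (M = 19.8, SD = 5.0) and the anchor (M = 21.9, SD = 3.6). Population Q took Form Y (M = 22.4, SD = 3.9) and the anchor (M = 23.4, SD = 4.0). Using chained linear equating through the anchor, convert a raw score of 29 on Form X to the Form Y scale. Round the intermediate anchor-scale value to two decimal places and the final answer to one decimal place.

27.4

Form X → anchor (Population P): v = (3.6/5.0)(29 − 19.8) + 21.9 = 28.52
anchor → Form Y (Population Q): y = (3.9/4.0)(28.52 − 23.4) + 22.4 = 27.4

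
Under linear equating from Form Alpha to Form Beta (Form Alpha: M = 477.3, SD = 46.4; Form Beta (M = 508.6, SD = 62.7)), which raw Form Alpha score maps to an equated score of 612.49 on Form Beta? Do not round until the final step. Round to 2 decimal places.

Invert y = (SD_Y/SD_X)(x − M_X) + M_Y:
x = (SD_X/SD_Y)(y − M_Y) + M_X = (46.4/62.7)(612.49 − 508.6) + 477.3
x = 0.740032 × 103.890 + 477.3 = 554.18

554.18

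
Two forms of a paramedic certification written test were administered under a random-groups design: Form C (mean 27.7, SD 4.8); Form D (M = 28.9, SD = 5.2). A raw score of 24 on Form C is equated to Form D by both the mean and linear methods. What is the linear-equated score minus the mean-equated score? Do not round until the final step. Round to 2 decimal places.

Mean-equated: 24 + (28.9 − 27.7) = 25.20
Linear-equated: (5.2/4.8)(24 − 27.7) + 28.9 = 24.892
Difference = 24.892 − 25.20 = -0.31

-0.31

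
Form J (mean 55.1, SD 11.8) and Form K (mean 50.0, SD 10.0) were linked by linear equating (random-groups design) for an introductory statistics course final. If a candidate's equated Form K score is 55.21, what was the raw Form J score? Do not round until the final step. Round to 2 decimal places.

Invert y = (SD_Y/SD_X)(x − M_X) + M_Y:
x = (SD_X/SD_Y)(y − M_Y) + M_X = (11.8/10.0)(55.21 − 50.0) + 55.1
x = 1.180000 × 5.210 + 55.1 = 61.25

61.25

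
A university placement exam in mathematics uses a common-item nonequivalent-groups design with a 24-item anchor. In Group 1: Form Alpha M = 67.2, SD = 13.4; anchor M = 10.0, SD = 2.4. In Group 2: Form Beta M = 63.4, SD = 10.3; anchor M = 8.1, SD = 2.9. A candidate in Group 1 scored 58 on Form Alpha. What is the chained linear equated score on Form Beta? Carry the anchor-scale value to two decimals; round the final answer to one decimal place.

64.3

Form Alpha → anchor (Group 1): v = (2.4/13.4)(58 − 67.2) + 10.0 = 8.35
anchor → Form Beta (Group 2): y = (10.3/2.9)(8.35 − 8.1) + 63.4 = 64.3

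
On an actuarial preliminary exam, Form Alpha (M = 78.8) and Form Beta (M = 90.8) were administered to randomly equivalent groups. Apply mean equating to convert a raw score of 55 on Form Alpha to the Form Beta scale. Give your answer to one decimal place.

Mean equating: y = x + (M_Y − M_X) = 55 + (90.8 − 78.8) = 67.0

67.0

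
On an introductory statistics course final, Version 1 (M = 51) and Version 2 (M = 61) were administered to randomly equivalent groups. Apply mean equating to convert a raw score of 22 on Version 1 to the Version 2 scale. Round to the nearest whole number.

32

Mean equating: y = x + (M_Y − M_X) = 22 + (61 − 51) = 32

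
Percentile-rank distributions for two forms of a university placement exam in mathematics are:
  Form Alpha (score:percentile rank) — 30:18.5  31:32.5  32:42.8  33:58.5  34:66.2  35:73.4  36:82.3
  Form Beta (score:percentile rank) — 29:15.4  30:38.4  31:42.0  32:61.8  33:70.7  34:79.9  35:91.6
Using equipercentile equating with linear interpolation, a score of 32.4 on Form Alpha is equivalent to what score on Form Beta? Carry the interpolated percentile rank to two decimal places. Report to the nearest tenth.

PR of 32.4 on Form Alpha: 42.8 + (32.4 − 32)/(33 − 32) × (58.5 − 42.8) = 49.08
On Form Beta, PR 49.08 falls between score 31 (PR 42.0) and 32 (PR 61.8).
Interpolate: 31 + (49.08 − 42.0)/(61.8 − 42.0) × (32 − 31) = 31.4

31.4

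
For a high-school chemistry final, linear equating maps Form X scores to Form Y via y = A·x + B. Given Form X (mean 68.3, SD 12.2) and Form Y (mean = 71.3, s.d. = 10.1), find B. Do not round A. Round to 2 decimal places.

A = SD_Y / SD_X = 10.1 / 12.2 = 0.827869
B = M_Y − A·M_X = 71.3 − 0.827869 × 68.3 = 14.76

14.76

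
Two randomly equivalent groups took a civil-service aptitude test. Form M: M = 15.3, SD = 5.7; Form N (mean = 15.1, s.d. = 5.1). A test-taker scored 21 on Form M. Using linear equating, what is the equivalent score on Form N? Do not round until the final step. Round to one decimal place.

Linear equating: y = (SD_Y/SD_X)(x − M_X) + M_Y
y = (5.1/5.7)(21 − 15.3) + 15.1
y = 0.894737 × 5.7 + 15.1 = 5.1000 + 15.1 = 20.2

20.2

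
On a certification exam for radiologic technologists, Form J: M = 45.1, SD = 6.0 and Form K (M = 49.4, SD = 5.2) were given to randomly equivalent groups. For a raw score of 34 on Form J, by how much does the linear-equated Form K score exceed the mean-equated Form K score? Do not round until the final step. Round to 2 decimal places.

Mean-equated: 34 + (49.4 − 45.1) = 38.30
Linear-equated: (5.2/6.0)(34 − 45.1) + 49.4 = 39.780
Difference = 39.780 − 38.30 = 1.48

1.48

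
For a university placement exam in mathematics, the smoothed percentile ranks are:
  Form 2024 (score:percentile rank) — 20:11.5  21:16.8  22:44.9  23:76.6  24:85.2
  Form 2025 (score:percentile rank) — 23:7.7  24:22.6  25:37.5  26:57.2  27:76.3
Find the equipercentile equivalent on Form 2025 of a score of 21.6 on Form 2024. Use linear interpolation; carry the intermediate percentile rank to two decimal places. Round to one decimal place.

24.7

PR of 21.6 on Form 2024: 16.8 + (21.6 − 21)/(22 − 21) × (44.9 − 16.8) = 33.66
On Form 2025, PR 33.66 falls between score 24 (PR 22.6) and 25 (PR 37.5).
Interpolate: 24 + (33.66 − 22.6)/(37.5 − 22.6) × (25 − 24) = 24.7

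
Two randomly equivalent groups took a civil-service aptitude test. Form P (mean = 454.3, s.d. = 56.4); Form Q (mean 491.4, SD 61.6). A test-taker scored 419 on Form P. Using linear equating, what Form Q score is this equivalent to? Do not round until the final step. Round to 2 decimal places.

452.85

Linear equating: y = (SD_Y/SD_X)(x − M_X) + M_Y
y = (61.6/56.4)(419 − 454.3) + 491.4
y = 1.092199 × -35.3 + 491.4 = -38.5546 + 491.4 = 452.85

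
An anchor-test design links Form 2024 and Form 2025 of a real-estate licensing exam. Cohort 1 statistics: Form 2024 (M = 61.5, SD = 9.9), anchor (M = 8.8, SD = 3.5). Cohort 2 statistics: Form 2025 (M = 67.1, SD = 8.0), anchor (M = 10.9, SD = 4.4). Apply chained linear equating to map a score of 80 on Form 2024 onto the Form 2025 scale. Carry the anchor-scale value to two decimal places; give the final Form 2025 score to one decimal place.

Form 2024 → anchor (Cohort 1): v = (3.5/9.9)(80 − 61.5) + 8.8 = 15.34
anchor → Form 2025 (Cohort 2): y = (8.0/4.4)(15.34 − 10.9) + 67.1 = 75.2

75.2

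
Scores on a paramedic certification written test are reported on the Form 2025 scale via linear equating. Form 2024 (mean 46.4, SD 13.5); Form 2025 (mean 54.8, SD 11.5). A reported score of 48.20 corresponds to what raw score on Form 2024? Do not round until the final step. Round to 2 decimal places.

Invert y = (SD_Y/SD_X)(x − M_X) + M_Y:
x = (SD_X/SD_Y)(y − M_Y) + M_X = (13.5/11.5)(48.20 − 54.8) + 46.4
x = 1.173913 × -6.600 + 46.4 = 38.65

38.65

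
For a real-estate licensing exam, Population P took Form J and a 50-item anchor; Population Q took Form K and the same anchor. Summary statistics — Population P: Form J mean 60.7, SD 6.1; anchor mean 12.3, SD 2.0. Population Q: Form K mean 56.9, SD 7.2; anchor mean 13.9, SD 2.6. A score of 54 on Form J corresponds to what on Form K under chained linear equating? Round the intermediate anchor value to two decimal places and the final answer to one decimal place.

46.4

Form J → anchor (Population P): v = (2.0/6.1)(54 − 60.7) + 12.3 = 10.10
anchor → Form K (Population Q): y = (7.2/2.6)(10.10 − 13.9) + 56.9 = 46.4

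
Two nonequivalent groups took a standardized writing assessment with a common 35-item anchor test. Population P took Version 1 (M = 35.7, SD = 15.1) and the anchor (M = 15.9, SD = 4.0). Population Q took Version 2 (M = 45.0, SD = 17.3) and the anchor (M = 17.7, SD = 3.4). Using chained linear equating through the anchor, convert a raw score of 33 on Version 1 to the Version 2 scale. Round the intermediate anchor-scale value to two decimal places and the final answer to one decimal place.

32.2

Version 1 → anchor (Population P): v = (4.0/15.1)(33 − 35.7) + 15.9 = 15.18
anchor → Version 2 (Population Q): y = (17.3/3.4)(15.18 − 17.7) + 45.0 = 32.2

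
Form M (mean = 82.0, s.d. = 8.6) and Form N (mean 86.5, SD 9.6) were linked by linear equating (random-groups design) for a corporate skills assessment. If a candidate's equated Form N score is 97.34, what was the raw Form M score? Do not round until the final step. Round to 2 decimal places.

Invert y = (SD_Y/SD_X)(x − M_X) + M_Y:
x = (SD_X/SD_Y)(y − M_Y) + M_X = (8.6/9.6)(97.34 − 86.5) + 82.0
x = 0.895833 × 10.840 + 82.0 = 91.71

91.71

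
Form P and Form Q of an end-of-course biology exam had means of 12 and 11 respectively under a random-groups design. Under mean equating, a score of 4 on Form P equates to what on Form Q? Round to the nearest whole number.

3

Mean equating: y = x + (M_Y − M_X) = 4 + (11 − 12) = 3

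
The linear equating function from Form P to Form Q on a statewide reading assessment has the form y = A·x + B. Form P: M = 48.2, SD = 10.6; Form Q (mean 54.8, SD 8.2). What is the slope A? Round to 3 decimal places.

0.774

A = SD_Y / SD_X = 8.2 / 10.6 = 0.774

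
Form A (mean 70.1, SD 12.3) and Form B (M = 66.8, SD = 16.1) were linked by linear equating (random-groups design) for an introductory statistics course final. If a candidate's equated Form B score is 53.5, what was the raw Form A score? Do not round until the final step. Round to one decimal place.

Invert y = (SD_Y/SD_X)(x − M_X) + M_Y:
x = (SD_X/SD_Y)(y − M_Y) + M_X = (12.3/16.1)(53.5 − 66.8) + 70.1
x = 0.763975 × -13.300 + 70.1 = 59.9

59.9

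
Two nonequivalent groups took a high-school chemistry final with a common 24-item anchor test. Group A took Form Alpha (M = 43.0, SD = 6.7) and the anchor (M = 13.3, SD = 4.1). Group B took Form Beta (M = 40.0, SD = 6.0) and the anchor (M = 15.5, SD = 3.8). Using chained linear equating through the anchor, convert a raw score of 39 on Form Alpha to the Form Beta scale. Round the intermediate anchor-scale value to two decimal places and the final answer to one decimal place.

Form Alpha → anchor (Group A): v = (4.1/6.7)(39 − 43.0) + 13.3 = 10.85
anchor → Form Beta (Group B): y = (6.0/3.8)(10.85 − 15.5) + 40.0 = 32.7

32.7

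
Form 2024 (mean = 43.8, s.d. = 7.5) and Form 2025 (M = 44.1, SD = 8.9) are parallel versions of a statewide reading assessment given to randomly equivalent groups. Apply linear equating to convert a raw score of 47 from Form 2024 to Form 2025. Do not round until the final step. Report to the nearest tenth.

47.9

Linear equating: y = (SD_Y/SD_X)(x − M_X) + M_Y
y = (8.9/7.5)(47 − 43.8) + 44.1
y = 1.186667 × 3.2 + 44.1 = 3.7973 + 44.1 = 47.9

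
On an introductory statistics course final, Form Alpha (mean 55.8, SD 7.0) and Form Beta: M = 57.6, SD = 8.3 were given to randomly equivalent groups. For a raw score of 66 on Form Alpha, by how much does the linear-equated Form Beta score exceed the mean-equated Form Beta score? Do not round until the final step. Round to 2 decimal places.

1.89

Mean-equated: 66 + (57.6 − 55.8) = 67.80
Linear-equated: (8.3/7.0)(66 − 55.8) + 57.6 = 69.694
Difference = 69.694 − 67.80 = 1.89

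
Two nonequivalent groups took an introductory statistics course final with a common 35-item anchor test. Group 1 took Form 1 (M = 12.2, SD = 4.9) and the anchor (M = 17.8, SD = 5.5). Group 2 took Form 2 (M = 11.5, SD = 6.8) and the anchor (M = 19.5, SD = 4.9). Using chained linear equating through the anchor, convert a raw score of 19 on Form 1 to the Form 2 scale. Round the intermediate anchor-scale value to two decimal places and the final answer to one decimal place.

Form 1 → anchor (Group 1): v = (5.5/4.9)(19 − 12.2) + 17.8 = 25.43
anchor → Form 2 (Group 2): y = (6.8/4.9)(25.43 − 19.5) + 11.5 = 19.7

19.7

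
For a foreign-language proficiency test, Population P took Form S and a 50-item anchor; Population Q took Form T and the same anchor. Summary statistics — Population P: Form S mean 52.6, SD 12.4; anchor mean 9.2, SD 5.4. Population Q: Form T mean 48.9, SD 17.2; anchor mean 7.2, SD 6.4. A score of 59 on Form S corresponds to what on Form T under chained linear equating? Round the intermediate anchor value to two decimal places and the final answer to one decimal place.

Form S → anchor (Population P): v = (5.4/12.4)(59 − 52.6) + 9.2 = 11.99
anchor → Form T (Population Q): y = (17.2/6.4)(11.99 − 7.2) + 48.9 = 61.8

61.8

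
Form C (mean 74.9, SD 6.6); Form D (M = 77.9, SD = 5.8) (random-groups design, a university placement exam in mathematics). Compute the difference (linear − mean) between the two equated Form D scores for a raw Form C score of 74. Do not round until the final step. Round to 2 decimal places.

0.11

Mean-equated: 74 + (77.9 − 74.9) = 77.00
Linear-equated: (5.8/6.6)(74 − 74.9) + 77.9 = 77.109
Difference = 77.109 − 77.00 = 0.11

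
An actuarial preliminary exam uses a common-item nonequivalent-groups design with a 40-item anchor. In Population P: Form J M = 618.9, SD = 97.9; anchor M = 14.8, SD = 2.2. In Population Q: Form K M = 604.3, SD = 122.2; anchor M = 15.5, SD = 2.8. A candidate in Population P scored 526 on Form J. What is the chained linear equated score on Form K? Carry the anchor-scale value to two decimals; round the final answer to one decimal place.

Form J → anchor (Population P): v = (2.2/97.9)(526 − 618.9) + 14.8 = 12.71
anchor → Form K (Population Q): y = (122.2/2.8)(12.71 − 15.5) + 604.3 = 482.5

482.5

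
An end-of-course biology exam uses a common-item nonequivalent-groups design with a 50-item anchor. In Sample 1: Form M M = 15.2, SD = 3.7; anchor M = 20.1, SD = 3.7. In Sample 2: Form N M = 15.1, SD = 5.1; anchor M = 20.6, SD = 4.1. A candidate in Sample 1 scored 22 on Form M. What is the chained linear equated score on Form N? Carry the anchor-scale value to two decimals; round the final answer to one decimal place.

22.9

Form M → anchor (Sample 1): v = (3.7/3.7)(22 − 15.2) + 20.1 = 26.90
anchor → Form N (Sample 2): y = (5.1/4.1)(26.90 − 20.6) + 15.1 = 22.9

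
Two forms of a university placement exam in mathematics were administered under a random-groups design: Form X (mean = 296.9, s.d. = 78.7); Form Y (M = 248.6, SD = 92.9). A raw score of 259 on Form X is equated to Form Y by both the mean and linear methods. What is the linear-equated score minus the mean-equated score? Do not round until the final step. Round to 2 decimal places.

Mean-equated: 259 + (248.6 − 296.9) = 210.70
Linear-equated: (92.9/78.7)(259 − 296.9) + 248.6 = 203.862
Difference = 203.862 − 210.70 = -6.84

-6.84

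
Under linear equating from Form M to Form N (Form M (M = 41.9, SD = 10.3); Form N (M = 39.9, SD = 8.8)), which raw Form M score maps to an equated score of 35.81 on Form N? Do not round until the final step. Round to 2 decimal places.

37.11

Invert y = (SD_Y/SD_X)(x − M_X) + M_Y:
x = (SD_X/SD_Y)(y − M_Y) + M_X = (10.3/8.8)(35.81 − 39.9) + 41.9
x = 1.170455 × -4.090 + 41.9 = 37.11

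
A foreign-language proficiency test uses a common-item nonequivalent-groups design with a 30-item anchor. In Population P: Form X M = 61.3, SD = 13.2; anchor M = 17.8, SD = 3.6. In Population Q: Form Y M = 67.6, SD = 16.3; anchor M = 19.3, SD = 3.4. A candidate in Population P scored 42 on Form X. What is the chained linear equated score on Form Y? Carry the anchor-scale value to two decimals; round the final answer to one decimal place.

35.2

Form X → anchor (Population P): v = (3.6/13.2)(42 − 61.3) + 17.8 = 12.54
anchor → Form Y (Population Q): y = (16.3/3.4)(12.54 − 19.3) + 67.6 = 35.2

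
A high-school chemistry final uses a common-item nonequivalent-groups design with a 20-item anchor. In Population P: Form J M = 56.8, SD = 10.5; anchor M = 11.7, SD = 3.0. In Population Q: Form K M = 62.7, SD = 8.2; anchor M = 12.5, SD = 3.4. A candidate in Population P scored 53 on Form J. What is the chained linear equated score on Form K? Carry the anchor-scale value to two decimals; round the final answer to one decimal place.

Form J → anchor (Population P): v = (3.0/10.5)(53 − 56.8) + 11.7 = 10.61
anchor → Form K (Population Q): y = (8.2/3.4)(10.61 − 12.5) + 62.7 = 58.1

58.1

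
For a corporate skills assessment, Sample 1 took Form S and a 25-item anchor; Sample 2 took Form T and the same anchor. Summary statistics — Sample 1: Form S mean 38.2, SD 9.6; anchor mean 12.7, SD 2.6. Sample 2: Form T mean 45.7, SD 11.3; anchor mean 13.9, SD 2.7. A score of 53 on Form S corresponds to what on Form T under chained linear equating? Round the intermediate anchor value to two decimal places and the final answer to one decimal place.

Form S → anchor (Sample 1): v = (2.6/9.6)(53 − 38.2) + 12.7 = 16.71
anchor → Form T (Sample 2): y = (11.3/2.7)(16.71 − 13.9) + 45.7 = 57.5

57.5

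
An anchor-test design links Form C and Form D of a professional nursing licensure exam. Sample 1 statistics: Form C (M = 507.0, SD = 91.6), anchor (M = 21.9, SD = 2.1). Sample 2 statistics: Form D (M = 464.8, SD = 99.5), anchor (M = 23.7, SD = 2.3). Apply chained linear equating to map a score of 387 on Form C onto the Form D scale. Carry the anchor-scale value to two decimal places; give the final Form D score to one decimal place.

268.0

Form C → anchor (Sample 1): v = (2.1/91.6)(387 − 507.0) + 21.9 = 19.15
anchor → Form D (Sample 2): y = (99.5/2.3)(19.15 − 23.7) + 464.8 = 268.0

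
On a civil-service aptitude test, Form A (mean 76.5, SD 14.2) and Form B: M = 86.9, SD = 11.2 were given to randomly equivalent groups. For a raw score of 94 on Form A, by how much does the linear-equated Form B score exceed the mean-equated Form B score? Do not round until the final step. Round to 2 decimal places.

Mean-equated: 94 + (86.9 − 76.5) = 104.40
Linear-equated: (11.2/14.2)(94 − 76.5) + 86.9 = 100.703
Difference = 100.703 − 104.40 = -3.70

-3.70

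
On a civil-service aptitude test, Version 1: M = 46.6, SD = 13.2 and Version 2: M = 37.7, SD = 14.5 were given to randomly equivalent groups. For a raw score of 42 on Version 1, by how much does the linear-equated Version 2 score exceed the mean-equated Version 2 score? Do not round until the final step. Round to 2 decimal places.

-0.45

Mean-equated: 42 + (37.7 − 46.6) = 33.10
Linear-equated: (14.5/13.2)(42 − 46.6) + 37.7 = 32.647
Difference = 32.647 − 33.10 = -0.45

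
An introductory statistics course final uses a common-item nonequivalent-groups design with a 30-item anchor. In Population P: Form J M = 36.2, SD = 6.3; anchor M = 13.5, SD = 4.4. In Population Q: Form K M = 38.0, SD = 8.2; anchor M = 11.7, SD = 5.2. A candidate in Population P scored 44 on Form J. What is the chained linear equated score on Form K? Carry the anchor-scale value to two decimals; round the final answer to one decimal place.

49.4

Form J → anchor (Population P): v = (4.4/6.3)(44 − 36.2) + 13.5 = 18.95
anchor → Form K (Population Q): y = (8.2/5.2)(18.95 − 11.7) + 38.0 = 49.4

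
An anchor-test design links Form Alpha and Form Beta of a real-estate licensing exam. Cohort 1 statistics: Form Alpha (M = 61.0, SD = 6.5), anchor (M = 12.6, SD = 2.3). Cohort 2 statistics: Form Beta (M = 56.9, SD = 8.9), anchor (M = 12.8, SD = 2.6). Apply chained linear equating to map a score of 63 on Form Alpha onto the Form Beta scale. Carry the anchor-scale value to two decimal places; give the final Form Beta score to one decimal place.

Form Alpha → anchor (Cohort 1): v = (2.3/6.5)(63 − 61.0) + 12.6 = 13.31
anchor → Form Beta (Cohort 2): y = (8.9/2.6)(13.31 − 12.8) + 56.9 = 58.6

58.6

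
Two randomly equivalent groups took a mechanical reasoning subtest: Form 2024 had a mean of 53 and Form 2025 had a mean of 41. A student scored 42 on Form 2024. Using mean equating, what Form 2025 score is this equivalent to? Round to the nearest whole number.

Mean equating: y = x + (M_Y − M_X) = 42 + (41 − 53) = 30

30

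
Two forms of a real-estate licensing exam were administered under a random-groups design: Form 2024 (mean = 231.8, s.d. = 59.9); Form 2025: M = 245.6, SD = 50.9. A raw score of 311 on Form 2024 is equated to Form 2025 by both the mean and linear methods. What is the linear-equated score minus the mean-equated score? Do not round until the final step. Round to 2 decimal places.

-11.90

Mean-equated: 311 + (245.6 − 231.8) = 324.80
Linear-equated: (50.9/59.9)(311 − 231.8) + 245.6 = 312.900
Difference = 312.900 − 324.80 = -11.90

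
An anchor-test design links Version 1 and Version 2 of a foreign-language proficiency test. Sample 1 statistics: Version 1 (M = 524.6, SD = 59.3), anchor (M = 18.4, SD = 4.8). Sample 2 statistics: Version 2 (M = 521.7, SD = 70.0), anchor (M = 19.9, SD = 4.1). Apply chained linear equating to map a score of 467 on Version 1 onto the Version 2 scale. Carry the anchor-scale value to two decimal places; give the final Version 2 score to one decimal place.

Version 1 → anchor (Sample 1): v = (4.8/59.3)(467 − 524.6) + 18.4 = 13.74
anchor → Version 2 (Sample 2): y = (70.0/4.1)(13.74 − 19.9) + 521.7 = 416.5

416.5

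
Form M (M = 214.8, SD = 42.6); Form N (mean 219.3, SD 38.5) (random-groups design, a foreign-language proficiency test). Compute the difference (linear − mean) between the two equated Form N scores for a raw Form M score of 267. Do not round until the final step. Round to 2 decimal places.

-5.02

Mean-equated: 267 + (219.3 − 214.8) = 271.50
Linear-equated: (38.5/42.6)(267 − 214.8) + 219.3 = 266.476
Difference = 266.476 − 271.50 = -5.02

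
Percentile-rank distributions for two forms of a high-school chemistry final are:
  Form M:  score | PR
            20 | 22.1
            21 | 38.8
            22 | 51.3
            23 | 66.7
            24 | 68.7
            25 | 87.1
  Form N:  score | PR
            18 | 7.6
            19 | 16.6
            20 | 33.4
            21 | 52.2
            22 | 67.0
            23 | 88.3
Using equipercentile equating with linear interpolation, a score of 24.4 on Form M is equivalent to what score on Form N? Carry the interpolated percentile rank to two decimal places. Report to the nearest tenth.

22.4

PR of 24.4 on Form M: 68.7 + (24.4 − 24)/(25 − 24) × (87.1 − 68.7) = 76.06
On Form N, PR 76.06 falls between score 22 (PR 67.0) and 23 (PR 88.3).
Interpolate: 22 + (76.06 − 67.0)/(88.3 − 67.0) × (23 − 22) = 22.4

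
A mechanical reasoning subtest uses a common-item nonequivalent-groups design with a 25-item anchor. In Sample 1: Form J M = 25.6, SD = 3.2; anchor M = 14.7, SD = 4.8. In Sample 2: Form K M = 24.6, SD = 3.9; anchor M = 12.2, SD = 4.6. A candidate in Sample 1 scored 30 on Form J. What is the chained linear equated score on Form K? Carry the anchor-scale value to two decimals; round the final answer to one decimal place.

Form J → anchor (Sample 1): v = (4.8/3.2)(30 − 25.6) + 14.7 = 21.30
anchor → Form K (Sample 2): y = (3.9/4.6)(21.30 − 12.2) + 24.6 = 32.3

32.3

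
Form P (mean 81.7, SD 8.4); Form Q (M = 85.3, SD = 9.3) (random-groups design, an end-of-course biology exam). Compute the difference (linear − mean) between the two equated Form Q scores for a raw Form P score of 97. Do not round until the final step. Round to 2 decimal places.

Mean-equated: 97 + (85.3 − 81.7) = 100.60
Linear-equated: (9.3/8.4)(97 − 81.7) + 85.3 = 102.239
Difference = 102.239 − 100.60 = 1.64

1.64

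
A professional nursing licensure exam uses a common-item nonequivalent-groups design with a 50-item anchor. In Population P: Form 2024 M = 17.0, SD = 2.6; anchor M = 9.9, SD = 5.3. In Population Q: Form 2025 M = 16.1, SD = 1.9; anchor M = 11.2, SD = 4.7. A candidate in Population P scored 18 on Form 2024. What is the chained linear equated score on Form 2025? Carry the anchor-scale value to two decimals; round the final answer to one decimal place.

16.4

Form 2024 → anchor (Population P): v = (5.3/2.6)(18 − 17.0) + 9.9 = 11.94
anchor → Form 2025 (Population Q): y = (1.9/4.7)(11.94 − 11.2) + 16.1 = 16.4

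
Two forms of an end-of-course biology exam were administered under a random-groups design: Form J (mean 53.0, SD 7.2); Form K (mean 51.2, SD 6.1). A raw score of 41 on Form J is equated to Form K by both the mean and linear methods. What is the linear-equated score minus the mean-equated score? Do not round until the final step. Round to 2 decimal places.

Mean-equated: 41 + (51.2 − 53.0) = 39.20
Linear-equated: (6.1/7.2)(41 − 53.0) + 51.2 = 41.033
Difference = 41.033 − 39.20 = 1.83

1.83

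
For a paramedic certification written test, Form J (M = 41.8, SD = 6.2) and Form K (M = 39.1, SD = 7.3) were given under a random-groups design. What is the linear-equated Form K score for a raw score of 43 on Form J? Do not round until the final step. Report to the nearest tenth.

Linear equating: y = (SD_Y/SD_X)(x − M_X) + M_Y
y = (7.3/6.2)(43 − 41.8) + 39.1
y = 1.177419 × 1.2 + 39.1 = 1.4129 + 39.1 = 40.5

40.5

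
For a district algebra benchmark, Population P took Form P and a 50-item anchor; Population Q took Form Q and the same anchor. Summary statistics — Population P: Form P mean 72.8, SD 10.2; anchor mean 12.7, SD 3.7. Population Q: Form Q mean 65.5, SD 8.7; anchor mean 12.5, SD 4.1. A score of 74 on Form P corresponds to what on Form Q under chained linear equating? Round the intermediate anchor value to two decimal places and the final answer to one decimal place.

66.9

Form P → anchor (Population P): v = (3.7/10.2)(74 − 72.8) + 12.7 = 13.14
anchor → Form Q (Population Q): y = (8.7/4.1)(13.14 − 12.5) + 65.5 = 66.9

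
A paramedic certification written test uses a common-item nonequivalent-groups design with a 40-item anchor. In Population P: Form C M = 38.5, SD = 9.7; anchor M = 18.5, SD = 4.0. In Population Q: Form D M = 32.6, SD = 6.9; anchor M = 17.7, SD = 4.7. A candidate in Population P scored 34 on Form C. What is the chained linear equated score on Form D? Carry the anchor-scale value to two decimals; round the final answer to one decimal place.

Form C → anchor (Population P): v = (4.0/9.7)(34 − 38.5) + 18.5 = 16.64
anchor → Form D (Population Q): y = (6.9/4.7)(16.64 − 17.7) + 32.6 = 31.0

31.0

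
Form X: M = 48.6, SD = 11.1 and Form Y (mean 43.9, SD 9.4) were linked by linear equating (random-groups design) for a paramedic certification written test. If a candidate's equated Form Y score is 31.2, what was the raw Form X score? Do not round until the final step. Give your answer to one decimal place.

33.6

Invert y = (SD_Y/SD_X)(x − M_X) + M_Y:
x = (SD_X/SD_Y)(y − M_Y) + M_X = (11.1/9.4)(31.2 − 43.9) + 48.6
x = 1.180851 × -12.700 + 48.6 = 33.6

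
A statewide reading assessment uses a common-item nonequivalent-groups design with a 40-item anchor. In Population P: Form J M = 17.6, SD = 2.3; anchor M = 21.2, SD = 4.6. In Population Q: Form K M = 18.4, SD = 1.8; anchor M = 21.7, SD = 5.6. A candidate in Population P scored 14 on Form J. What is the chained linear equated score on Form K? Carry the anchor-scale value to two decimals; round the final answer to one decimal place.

15.9

Form J → anchor (Population P): v = (4.6/2.3)(14 − 17.6) + 21.2 = 14.00
anchor → Form K (Population Q): y = (1.8/5.6)(14.00 − 21.7) + 18.4 = 15.9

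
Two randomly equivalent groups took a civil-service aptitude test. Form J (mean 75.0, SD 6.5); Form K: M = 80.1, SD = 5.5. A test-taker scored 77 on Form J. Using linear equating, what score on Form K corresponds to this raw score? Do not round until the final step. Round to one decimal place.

81.8

Linear equating: y = (SD_Y/SD_X)(x − M_X) + M_Y
y = (5.5/6.5)(77 − 75.0) + 80.1
y = 0.846154 × 2.0 + 80.1 = 1.6923 + 80.1 = 81.8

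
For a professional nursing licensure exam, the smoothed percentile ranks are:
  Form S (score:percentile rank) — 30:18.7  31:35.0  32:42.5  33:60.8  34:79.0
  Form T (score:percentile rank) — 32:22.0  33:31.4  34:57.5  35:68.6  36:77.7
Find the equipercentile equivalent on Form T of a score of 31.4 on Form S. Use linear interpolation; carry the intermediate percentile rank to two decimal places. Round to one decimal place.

PR of 31.4 on Form S: 35.0 + (31.4 − 31)/(32 − 31) × (42.5 − 35.0) = 38.00
On Form T, PR 38.00 falls between score 33 (PR 31.4) and 34 (PR 57.5).
Interpolate: 33 + (38.00 − 31.4)/(57.5 − 31.4) × (34 − 33) = 33.3

33.3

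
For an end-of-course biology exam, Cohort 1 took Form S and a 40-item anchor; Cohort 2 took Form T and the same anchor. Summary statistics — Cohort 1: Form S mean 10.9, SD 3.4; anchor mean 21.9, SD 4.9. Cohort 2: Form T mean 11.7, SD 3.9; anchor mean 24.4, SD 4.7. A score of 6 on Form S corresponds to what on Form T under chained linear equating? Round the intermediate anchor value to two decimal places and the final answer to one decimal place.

Form S → anchor (Cohort 1): v = (4.9/3.4)(6 − 10.9) + 21.9 = 14.84
anchor → Form T (Cohort 2): y = (3.9/4.7)(14.84 − 24.4) + 11.7 = 3.8

3.8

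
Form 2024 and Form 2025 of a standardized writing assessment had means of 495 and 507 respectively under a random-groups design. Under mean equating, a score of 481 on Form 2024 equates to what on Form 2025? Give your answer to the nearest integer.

Mean equating: y = x + (M_Y − M_X) = 481 + (507 − 495) = 493

493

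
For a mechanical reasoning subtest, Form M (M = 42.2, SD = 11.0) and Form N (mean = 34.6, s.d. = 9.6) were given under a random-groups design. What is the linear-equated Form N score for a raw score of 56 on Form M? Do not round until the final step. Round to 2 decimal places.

Linear equating: y = (SD_Y/SD_X)(x − M_X) + M_Y
y = (9.6/11.0)(56 − 42.2) + 34.6
y = 0.872727 × 13.8 + 34.6 = 12.0436 + 34.6 = 46.64

46.64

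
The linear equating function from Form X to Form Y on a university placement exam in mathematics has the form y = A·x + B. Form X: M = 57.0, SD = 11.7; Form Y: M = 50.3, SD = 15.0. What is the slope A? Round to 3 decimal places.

1.282

A = SD_Y / SD_X = 15.0 / 11.7 = 1.282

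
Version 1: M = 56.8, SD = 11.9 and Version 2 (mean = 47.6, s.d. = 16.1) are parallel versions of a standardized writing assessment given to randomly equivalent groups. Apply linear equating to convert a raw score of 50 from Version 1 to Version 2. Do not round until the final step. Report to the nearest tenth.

38.4

Linear equating: y = (SD_Y/SD_X)(x − M_X) + M_Y
y = (16.1/11.9)(50 − 56.8) + 47.6
y = 1.352941 × -6.8 + 47.6 = -9.2000 + 47.6 = 38.4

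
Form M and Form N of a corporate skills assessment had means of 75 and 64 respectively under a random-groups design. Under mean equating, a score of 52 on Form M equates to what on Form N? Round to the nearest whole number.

41

Mean equating: y = x + (M_Y − M_X) = 52 + (64 − 75) = 41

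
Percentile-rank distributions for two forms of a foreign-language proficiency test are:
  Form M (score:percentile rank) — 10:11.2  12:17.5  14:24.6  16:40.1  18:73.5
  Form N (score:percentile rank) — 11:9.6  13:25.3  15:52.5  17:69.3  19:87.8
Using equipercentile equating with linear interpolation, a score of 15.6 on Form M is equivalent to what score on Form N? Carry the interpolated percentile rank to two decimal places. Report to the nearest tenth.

13.9

PR of 15.6 on Form M: 24.6 + (15.6 − 14)/(16 − 14) × (40.1 − 24.6) = 37.00
On Form N, PR 37.00 falls between score 13 (PR 25.3) and 15 (PR 52.5).
Interpolate: 13 + (37.00 − 25.3)/(52.5 − 25.3) × (15 − 13) = 13.9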